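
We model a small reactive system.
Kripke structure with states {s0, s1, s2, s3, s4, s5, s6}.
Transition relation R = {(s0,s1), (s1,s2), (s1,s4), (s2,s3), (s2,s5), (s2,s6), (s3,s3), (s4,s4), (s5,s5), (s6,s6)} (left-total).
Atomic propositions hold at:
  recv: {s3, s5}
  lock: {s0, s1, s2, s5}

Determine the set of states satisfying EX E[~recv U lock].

{s0, s1, s2, s5}

Sat(~recv) = {s0, s1, s2, s4, s6}
E[~recv U lock]: least fixpoint, start Z0 = Sat(lock) = {s0, s1, s2, s5}, add states in Sat(~recv) with some successor in Z. Already a fixed point.
Sat(E[~recv U lock]) = {s0, s1, s2, s5}
Sat(EX E[~recv U lock]) = {s : some successor in {s0, s1, s2, s5}} = {s0, s1, s2, s5}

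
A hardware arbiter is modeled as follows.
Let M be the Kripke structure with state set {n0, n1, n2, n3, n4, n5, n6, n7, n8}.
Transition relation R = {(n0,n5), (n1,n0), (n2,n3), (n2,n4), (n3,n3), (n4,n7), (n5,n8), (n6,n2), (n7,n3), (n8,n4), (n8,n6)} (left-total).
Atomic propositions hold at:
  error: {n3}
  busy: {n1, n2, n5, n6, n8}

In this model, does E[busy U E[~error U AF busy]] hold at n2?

Sat(~error) = {n0, n1, n2, n4, n5, n6, n7, n8}
AF busy: least fixpoint, start Z0 = {n1, n2, n5, n6, n8}, add states with every successor in Z. Z1 = {n0, n1, n2, n5, n6, n8}; fixed.
Sat(AF busy) = {n0, n1, n2, n5, n6, n8}
E[~error U AF busy]: least fixpoint, start Z0 = Sat(AF busy) = {n0, n1, n2, n5, n6, n8}, add states in Sat(~error) with some successor in Z. Already a fixed point.
Sat(E[~error U AF busy]) = {n0, n1, n2, n5, n6, n8}
E[busy U E[~error U AF busy]]: least fixpoint, start Z0 = Sat(E[~error U AF busy]) = {n0, n1, n2, n5, n6, n8}, add states in Sat(busy) with some successor in Z. Already a fixed point.
Sat(E[busy U E[~error U AF busy]]) = {n0, n1, n2, n5, n6, n8}
n2 ∈ Sat(E[busy U E[~error U AF busy]]) = {n0, n1, n2, n5, n6, n8}, so the formula holds at n2.

Yes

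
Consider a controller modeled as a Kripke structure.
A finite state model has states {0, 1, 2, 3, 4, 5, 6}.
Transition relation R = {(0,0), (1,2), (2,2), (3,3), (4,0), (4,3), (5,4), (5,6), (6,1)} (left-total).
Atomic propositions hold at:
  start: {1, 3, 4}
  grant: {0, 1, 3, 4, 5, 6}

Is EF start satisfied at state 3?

Yes

EF start: least fixpoint, start Z0 = {1, 3, 4}, add states with some successor in Z. Z1 = {1, 3, 4, 5, 6}; fixed.
Sat(EF start) = {1, 3, 4, 5, 6}
3 ∈ Sat(EF start) = {1, 3, 4, 5, 6}, so the formula holds at 3.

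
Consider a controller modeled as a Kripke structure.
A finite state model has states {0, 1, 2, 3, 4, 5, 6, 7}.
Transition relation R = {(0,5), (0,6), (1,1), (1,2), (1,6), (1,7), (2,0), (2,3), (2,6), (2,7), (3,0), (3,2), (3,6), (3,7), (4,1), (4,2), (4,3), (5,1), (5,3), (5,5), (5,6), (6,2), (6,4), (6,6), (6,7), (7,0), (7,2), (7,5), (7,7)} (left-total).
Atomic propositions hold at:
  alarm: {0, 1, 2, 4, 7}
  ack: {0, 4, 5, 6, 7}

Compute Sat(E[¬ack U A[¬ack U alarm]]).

{0, 1, 2, 3, 4, 7}

Sat(¬ack) = {1, 2, 3}
A[¬ack U alarm]: least fixpoint, start Z0 = Sat(alarm) = {0, 1, 2, 4, 7}, add states in Sat(¬ack) with every successor in Z. Already a fixed point.
Sat(A[¬ack U alarm]) = {0, 1, 2, 4, 7}
E[¬ack U A[¬ack U alarm]]: least fixpoint, start Z0 = Sat(A[¬ack U alarm]) = {0, 1, 2, 4, 7}, add states in Sat(¬ack) with some successor in Z. Z1 = {0, 1, 2, 3, 4, 7}; fixed.
Sat(E[¬ack U A[¬ack U alarm]]) = {0, 1, 2, 3, 4, 7}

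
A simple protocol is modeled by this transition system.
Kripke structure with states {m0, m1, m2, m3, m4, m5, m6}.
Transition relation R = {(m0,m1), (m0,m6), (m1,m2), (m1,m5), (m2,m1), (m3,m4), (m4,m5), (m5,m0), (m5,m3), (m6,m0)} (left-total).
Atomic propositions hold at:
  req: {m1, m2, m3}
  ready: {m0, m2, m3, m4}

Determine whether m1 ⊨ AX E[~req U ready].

Yes

Sat(~req) = {m0, m4, m5, m6}
E[~req U ready]: least fixpoint, start Z0 = Sat(ready) = {m0, m2, m3, m4}, add states in Sat(~req) with some successor in Z. Z1 = {m0, m2, m3, m4, m5, m6}; fixed.
Sat(E[~req U ready]) = {m0, m2, m3, m4, m5, m6}
Sat(AX E[~req U ready]) = {s : every successor in {m0, m2, m3, m4, m5, m6}} = {m1, m3, m4, m5, m6}
m1 ∈ Sat(AX E[~req U ready]) = {m1, m3, m4, m5, m6}, so the formula holds at m1.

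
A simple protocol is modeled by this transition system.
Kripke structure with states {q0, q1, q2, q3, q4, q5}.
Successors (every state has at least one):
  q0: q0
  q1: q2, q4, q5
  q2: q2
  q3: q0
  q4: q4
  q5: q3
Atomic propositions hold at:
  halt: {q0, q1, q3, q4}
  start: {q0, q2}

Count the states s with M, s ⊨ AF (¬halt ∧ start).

1

Sat(¬halt) = {q2, q5}
Sat(¬halt ∧ start) = {q2}
AF (¬halt ∧ start): least fixpoint, start Z0 = {q2}, add states with every successor in Z. Already a fixed point.
Sat(AF (¬halt ∧ start)) = {q2}
|Sat(AF (¬halt ∧ start))| = |{q2}| = 1.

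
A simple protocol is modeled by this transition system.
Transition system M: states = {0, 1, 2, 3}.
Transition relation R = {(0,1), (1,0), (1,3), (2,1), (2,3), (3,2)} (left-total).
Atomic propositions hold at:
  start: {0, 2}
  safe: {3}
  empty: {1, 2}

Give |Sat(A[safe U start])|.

A[safe U start]: least fixpoint, start Z0 = Sat(start) = {0, 2}, add states in Sat(safe) with every successor in Z. Z1 = {0, 2, 3}; fixed.
Sat(A[safe U start]) = {0, 2, 3}
|Sat(A[safe U start])| = |{0, 2, 3}| = 3.

3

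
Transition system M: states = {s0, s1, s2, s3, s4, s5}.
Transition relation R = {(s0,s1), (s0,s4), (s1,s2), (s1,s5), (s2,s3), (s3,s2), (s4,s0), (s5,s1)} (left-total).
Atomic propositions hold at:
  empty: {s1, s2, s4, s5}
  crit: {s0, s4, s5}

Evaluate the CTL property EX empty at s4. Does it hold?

No

Sat(EX empty) = {s : some successor in {s1, s2, s4, s5}} = {s0, s1, s3, s5}
s4 ∉ Sat(EX empty) = {s0, s1, s3, s5}, so the formula does not hold at s4.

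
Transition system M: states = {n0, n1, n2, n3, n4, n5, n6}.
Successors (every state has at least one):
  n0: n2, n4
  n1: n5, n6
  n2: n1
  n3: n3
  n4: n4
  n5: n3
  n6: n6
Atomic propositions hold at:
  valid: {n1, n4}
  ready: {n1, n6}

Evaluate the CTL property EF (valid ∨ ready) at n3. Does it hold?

No

Sat(valid ∨ ready) = {n1, n4, n6}
EF (valid ∨ ready): least fixpoint, start Z0 = {n1, n4, n6}, add states with some successor in Z. Z1 = {n0, n1, n2, n4, n6}; fixed.
Sat(EF (valid ∨ ready)) = {n0, n1, n2, n4, n6}
n3 ∉ Sat(EF (valid ∨ ready)) = {n0, n1, n2, n4, n6}, so the formula does not hold at n3.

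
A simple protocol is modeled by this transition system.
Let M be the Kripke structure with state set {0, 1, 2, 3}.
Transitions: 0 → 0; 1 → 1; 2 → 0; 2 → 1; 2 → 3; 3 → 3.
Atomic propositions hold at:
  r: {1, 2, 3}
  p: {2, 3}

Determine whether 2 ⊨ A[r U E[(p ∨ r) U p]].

Yes

Sat(p ∨ r) = {1, 2, 3}
E[(p ∨ r) U p]: least fixpoint, start Z0 = Sat(p) = {2, 3}, add states in Sat(p ∨ r) with some successor in Z. Already a fixed point.
Sat(E[(p ∨ r) U p]) = {2, 3}
A[r U E[(p ∨ r) U p]]: least fixpoint, start Z0 = Sat(E[(p ∨ r) U p]) = {2, 3}, add states in Sat(r) with every successor in Z. Already a fixed point.
Sat(A[r U E[(p ∨ r) U p]]) = {2, 3}
2 ∈ Sat(A[r U E[(p ∨ r) U p]]) = {2, 3}, so the formula holds at 2.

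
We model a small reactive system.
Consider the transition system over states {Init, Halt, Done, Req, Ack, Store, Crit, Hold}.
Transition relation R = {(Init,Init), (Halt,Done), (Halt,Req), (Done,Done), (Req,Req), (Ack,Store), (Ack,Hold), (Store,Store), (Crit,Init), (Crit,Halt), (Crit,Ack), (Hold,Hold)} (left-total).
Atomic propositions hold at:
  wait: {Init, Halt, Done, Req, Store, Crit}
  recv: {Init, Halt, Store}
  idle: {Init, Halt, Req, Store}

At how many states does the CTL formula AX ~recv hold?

Sat(~recv) = {Done, Req, Ack, Crit, Hold}
Sat(AX ~recv) = {s : every successor in {Done, Req, Ack, Crit, Hold}} = {Halt, Done, Req, Hold}
|Sat(AX ~recv)| = |{Halt, Done, Req, Hold}| = 4.

4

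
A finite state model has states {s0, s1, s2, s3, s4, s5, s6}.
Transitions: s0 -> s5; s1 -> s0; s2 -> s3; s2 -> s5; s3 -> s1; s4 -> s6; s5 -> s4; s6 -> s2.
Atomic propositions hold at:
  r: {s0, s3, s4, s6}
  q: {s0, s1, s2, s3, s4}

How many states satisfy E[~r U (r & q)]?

6

Sat(~r) = {s1, s2, s5}
Sat(r & q) = {s0, s3, s4}
E[~r U (r & q)]: least fixpoint, start Z0 = Sat((r & q)) = {s0, s3, s4}, add states in Sat(~r) with some successor in Z. Z1 = {s0, s1, s2, s3, s4, s5}; fixed.
Sat(E[~r U (r & q)]) = {s0, s1, s2, s3, s4, s5}
|Sat(E[~r U (r & q)])| = |{s0, s1, s2, s3, s4, s5}| = 6.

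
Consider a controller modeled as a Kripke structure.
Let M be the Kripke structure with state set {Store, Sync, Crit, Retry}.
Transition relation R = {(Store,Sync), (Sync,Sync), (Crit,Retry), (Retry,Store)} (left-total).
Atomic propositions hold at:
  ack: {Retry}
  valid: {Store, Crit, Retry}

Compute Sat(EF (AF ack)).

{Crit, Retry}

AF ack: least fixpoint, start Z0 = {Retry}, add states with every successor in Z. Z1 = {Crit, Retry}; fixed.
Sat(AF ack) = {Crit, Retry}
EF (AF ack): least fixpoint, start Z0 = {Crit, Retry}, add states with some successor in Z. Already a fixed point.
Sat(EF (AF ack)) = {Crit, Retry}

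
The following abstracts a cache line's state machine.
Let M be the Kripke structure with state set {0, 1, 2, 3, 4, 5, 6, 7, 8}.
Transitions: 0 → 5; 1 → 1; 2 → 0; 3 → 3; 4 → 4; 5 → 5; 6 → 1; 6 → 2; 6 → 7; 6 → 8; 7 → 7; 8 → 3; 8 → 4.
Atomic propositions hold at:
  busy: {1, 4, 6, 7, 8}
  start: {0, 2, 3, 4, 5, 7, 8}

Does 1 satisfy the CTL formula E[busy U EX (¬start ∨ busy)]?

Sat(¬start) = {1, 6}
Sat(¬start ∨ busy) = {1, 4, 6, 7, 8}
Sat(EX (¬start ∨ busy)) = {s : some successor in {1, 4, 6, 7, 8}} = {1, 4, 6, 7, 8}
E[busy U EX (¬start ∨ busy)]: least fixpoint, start Z0 = Sat(EX (¬start ∨ busy)) = {1, 4, 6, 7, 8}, add states in Sat(busy) with some successor in Z. Already a fixed point.
Sat(E[busy U EX (¬start ∨ busy)]) = {1, 4, 6, 7, 8}
1 ∈ Sat(E[busy U EX (¬start ∨ busy)]) = {1, 4, 6, 7, 8}, so the formula holds at 1.

Yes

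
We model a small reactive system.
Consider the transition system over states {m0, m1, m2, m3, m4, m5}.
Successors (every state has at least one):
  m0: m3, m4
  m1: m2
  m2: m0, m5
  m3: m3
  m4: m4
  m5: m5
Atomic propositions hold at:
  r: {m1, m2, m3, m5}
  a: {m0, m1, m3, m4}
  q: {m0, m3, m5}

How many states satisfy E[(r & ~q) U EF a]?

5

Sat(~q) = {m1, m2, m4}
Sat(r & ~q) = {m1, m2}
EF a: least fixpoint, start Z0 = {m0, m1, m3, m4}, add states with some successor in Z. Z1 = {m0, m1, m2, m3, m4}; fixed.
Sat(EF a) = {m0, m1, m2, m3, m4}
E[(r & ~q) U EF a]: least fixpoint, start Z0 = Sat(EF a) = {m0, m1, m2, m3, m4}, add states in Sat(r & ~q) with some successor in Z. Already a fixed point.
Sat(E[(r & ~q) U EF a]) = {m0, m1, m2, m3, m4}
|Sat(E[(r & ~q) U EF a])| = |{m0, m1, m2, m3, m4}| = 5.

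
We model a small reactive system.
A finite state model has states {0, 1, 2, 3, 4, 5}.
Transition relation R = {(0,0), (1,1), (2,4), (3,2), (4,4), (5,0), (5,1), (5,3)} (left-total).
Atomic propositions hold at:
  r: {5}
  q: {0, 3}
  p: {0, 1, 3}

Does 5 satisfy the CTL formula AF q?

AF q: least fixpoint, start Z0 = {0, 3}, add states with every successor in Z. Already a fixed point.
Sat(AF q) = {0, 3}
5 ∉ Sat(AF q) = {0, 3}, so the formula does not hold at 5.

No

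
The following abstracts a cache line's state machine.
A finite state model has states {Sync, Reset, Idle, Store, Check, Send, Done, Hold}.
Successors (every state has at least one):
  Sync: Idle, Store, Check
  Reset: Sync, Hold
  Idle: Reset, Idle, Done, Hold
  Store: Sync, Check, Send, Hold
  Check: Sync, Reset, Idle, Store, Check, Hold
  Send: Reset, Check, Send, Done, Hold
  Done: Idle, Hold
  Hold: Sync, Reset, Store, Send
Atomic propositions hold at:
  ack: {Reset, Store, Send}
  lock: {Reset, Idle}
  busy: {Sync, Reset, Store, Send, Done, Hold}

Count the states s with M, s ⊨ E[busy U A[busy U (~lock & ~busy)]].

7

Sat(~lock) = {Sync, Store, Check, Send, Done, Hold}
Sat(~busy) = {Idle, Check}
Sat(~lock & ~busy) = {Check}
A[busy U (~lock & ~busy)]: least fixpoint, start Z0 = Sat((~lock & ~busy)) = {Check}, add states in Sat(busy) with every successor in Z. Already a fixed point.
Sat(A[busy U (~lock & ~busy)]) = {Check}
E[busy U A[busy U (~lock & ~busy)]]: least fixpoint, start Z0 = Sat(A[busy U (~lock & ~busy)]) = {Check}, add states in Sat(busy) with some successor in Z. Z1 = {Sync, Store, Check, Send}; Z2 = {Sync, Reset, Store, Check, Send, Hold}; Z3 = {Sync, Reset, Store, Check, Send, Done, Hold}; fixed.
Sat(E[busy U A[busy U (~lock & ~busy)]]) = {Sync, Reset, Store, Check, Send, Done, Hold}
|Sat(E[busy U A[busy U (~lock & ~busy)]])| = |{Sync, Reset, Store, Check, Send, Done, Hold}| = 7.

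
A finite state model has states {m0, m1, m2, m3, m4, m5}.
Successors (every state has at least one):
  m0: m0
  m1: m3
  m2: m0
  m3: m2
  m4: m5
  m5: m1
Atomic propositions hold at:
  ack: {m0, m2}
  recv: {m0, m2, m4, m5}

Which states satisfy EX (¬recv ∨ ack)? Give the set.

{m0, m1, m2, m3, m5}

Sat(¬recv) = {m1, m3}
Sat(¬recv ∨ ack) = {m0, m1, m2, m3}
Sat(EX (¬recv ∨ ack)) = {s : some successor in {m0, m1, m2, m3}} = {m0, m1, m2, m3, m5}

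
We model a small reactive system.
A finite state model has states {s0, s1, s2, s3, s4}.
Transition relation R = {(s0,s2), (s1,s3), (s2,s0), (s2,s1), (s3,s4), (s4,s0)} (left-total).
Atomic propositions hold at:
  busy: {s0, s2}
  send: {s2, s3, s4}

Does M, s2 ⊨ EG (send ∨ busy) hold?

Yes

Sat(send ∨ busy) = {s0, s2, s3, s4}
EG (send ∨ busy): greatest fixpoint, start Z0 = {s0, s2, s3, s4}, keep only states in Sat with some successor in Z. Already a fixed point.
Sat(EG (send ∨ busy)) = {s0, s2, s3, s4}
s2 ∈ Sat(EG (send ∨ busy)) = {s0, s2, s3, s4}, so the formula holds at s2.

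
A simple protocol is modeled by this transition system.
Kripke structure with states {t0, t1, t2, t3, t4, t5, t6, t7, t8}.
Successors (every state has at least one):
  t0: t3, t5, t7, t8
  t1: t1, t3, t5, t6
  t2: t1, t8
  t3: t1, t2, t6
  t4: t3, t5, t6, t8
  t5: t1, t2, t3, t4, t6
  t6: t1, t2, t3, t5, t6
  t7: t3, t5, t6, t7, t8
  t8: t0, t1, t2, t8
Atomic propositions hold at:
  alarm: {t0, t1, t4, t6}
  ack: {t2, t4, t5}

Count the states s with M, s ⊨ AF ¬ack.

7

Sat(¬ack) = {t0, t1, t3, t6, t7, t8}
AF ¬ack: least fixpoint, start Z0 = {t0, t1, t3, t6, t7, t8}, add states with every successor in Z. Z1 = {t0, t1, t2, t3, t6, t7, t8}; fixed.
Sat(AF ¬ack) = {t0, t1, t2, t3, t6, t7, t8}
|Sat(AF ¬ack)| = |{t0, t1, t2, t3, t6, t7, t8}| = 7.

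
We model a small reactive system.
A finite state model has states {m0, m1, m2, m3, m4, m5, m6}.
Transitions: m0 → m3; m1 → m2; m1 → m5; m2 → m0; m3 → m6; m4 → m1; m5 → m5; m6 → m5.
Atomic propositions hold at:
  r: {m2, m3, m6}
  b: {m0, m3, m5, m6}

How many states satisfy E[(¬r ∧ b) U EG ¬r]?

3

Sat(¬r) = {m0, m1, m4, m5}
Sat(¬r ∧ b) = {m0, m5}
EG ¬r: greatest fixpoint, start Z0 = {m0, m1, m4, m5}, keep only states in Sat with some successor in Z. Z1 = {m1, m4, m5}; fixed.
Sat(EG ¬r) = {m1, m4, m5}
E[(¬r ∧ b) U EG ¬r]: least fixpoint, start Z0 = Sat(EG ¬r) = {m1, m4, m5}, add states in Sat(¬r ∧ b) with some successor in Z. Already a fixed point.
Sat(E[(¬r ∧ b) U EG ¬r]) = {m1, m4, m5}
|Sat(E[(¬r ∧ b) U EG ¬r])| = |{m1, m4, m5}| = 3.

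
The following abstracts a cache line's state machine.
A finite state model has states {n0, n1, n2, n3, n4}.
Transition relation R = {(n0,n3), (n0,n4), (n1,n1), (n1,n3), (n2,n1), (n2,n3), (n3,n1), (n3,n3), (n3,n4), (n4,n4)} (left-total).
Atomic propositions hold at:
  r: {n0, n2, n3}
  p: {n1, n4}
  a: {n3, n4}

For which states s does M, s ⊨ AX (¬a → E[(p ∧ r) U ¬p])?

Sat(¬a) = {n0, n1, n2}
Sat(p ∧ r) = ∅
Sat(¬p) = {n0, n2, n3}
E[(p ∧ r) U ¬p]: least fixpoint, start Z0 = Sat(¬p) = {n0, n2, n3}, add states in Sat(p ∧ r) with some successor in Z. Already a fixed point.
Sat(E[(p ∧ r) U ¬p]) = {n0, n2, n3}
Sat(¬a → E[(p ∧ r) U ¬p]) = {n0, n2, n3, n4}
Sat(AX (¬a → E[(p ∧ r) U ¬p])) = {s : every successor in {n0, n2, n3, n4}} = {n0, n4}

{n0, n4}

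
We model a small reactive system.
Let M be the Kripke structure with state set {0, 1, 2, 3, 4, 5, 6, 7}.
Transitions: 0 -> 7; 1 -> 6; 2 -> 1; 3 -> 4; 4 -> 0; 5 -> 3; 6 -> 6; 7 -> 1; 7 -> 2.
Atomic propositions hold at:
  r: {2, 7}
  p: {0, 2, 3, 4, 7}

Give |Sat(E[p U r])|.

E[p U r]: least fixpoint, start Z0 = Sat(r) = {2, 7}, add states in Sat(p) with some successor in Z. Z1 = {0, 2, 7}; Z2 = {0, 2, 4, 7}; Z3 = {0, 2, 3, 4, 7}; fixed.
Sat(E[p U r]) = {0, 2, 3, 4, 7}
|Sat(E[p U r])| = |{0, 2, 3, 4, 7}| = 5.

5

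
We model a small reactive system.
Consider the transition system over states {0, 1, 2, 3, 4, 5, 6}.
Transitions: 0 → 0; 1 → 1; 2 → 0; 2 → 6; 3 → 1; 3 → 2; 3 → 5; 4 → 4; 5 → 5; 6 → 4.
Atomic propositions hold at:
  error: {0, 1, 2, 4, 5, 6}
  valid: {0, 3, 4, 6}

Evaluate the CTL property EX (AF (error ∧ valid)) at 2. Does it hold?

Sat(error ∧ valid) = {0, 4, 6}
AF (error ∧ valid): least fixpoint, start Z0 = {0, 4, 6}, add states with every successor in Z. Z1 = {0, 2, 4, 6}; fixed.
Sat(AF (error ∧ valid)) = {0, 2, 4, 6}
Sat(EX (AF (error ∧ valid))) = {s : some successor in {0, 2, 4, 6}} = {0, 2, 3, 4, 6}
2 ∈ Sat(EX (AF (error ∧ valid))) = {0, 2, 3, 4, 6}, so the formula holds at 2.

Yes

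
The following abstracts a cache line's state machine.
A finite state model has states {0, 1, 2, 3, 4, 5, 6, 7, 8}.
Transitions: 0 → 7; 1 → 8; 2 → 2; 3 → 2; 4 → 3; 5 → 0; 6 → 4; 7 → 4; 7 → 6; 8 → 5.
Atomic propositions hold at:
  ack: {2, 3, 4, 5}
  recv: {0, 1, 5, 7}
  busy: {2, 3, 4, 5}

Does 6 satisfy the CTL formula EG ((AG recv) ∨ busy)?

No

AG recv: greatest fixpoint, start Z0 = {0, 1, 5, 7}, keep only states in Sat with every successor in Z. Z1 = {0, 5}; Z2 = {5}; Z3 = ∅; fixed.
Sat(AG recv) = ∅
Sat((AG recv) ∨ busy) = {2, 3, 4, 5}
EG ((AG recv) ∨ busy): greatest fixpoint, start Z0 = {2, 3, 4, 5}, keep only states in Sat with some successor in Z. Z1 = {2, 3, 4}; fixed.
Sat(EG ((AG recv) ∨ busy)) = {2, 3, 4}
6 ∉ Sat(EG ((AG recv) ∨ busy)) = {2, 3, 4}, so the formula does not hold at 6.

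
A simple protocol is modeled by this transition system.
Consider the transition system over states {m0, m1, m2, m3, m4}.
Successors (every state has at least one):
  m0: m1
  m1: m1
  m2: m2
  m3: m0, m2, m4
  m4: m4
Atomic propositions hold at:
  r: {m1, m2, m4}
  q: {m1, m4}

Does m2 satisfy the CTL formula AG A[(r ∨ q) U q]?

Sat(r ∨ q) = {m1, m2, m4}
A[(r ∨ q) U q]: least fixpoint, start Z0 = Sat(q) = {m1, m4}, add states in Sat(r ∨ q) with every successor in Z. Already a fixed point.
Sat(A[(r ∨ q) U q]) = {m1, m4}
AG A[(r ∨ q) U q]: greatest fixpoint, start Z0 = {m1, m4}, keep only states in Sat with every successor in Z. Already a fixed point.
Sat(AG A[(r ∨ q) U q]) = {m1, m4}
m2 ∉ Sat(AG A[(r ∨ q) U q]) = {m1, m4}, so the formula does not hold at m2.

No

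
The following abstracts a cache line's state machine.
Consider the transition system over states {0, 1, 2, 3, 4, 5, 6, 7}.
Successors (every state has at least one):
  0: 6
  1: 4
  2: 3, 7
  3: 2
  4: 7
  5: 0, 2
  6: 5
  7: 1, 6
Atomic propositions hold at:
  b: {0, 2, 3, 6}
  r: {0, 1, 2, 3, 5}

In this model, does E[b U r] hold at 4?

E[b U r]: least fixpoint, start Z0 = Sat(r) = {0, 1, 2, 3, 5}, add states in Sat(b) with some successor in Z. Z1 = {0, 1, 2, 3, 5, 6}; fixed.
Sat(E[b U r]) = {0, 1, 2, 3, 5, 6}
4 ∉ Sat(E[b U r]) = {0, 1, 2, 3, 5, 6}, so the formula does not hold at 4.

No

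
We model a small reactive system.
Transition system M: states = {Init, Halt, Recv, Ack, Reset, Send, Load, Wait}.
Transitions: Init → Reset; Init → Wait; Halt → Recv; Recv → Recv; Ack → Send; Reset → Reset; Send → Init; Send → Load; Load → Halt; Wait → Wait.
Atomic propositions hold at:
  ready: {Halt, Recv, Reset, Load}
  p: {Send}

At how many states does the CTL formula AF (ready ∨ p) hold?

6

Sat(ready ∨ p) = {Halt, Recv, Reset, Send, Load}
AF (ready ∨ p): least fixpoint, start Z0 = {Halt, Recv, Reset, Send, Load}, add states with every successor in Z. Z1 = {Halt, Recv, Ack, Reset, Send, Load}; fixed.
Sat(AF (ready ∨ p)) = {Halt, Recv, Ack, Reset, Send, Load}
|Sat(AF (ready ∨ p))| = |{Halt, Recv, Ack, Reset, Send, Load}| = 6.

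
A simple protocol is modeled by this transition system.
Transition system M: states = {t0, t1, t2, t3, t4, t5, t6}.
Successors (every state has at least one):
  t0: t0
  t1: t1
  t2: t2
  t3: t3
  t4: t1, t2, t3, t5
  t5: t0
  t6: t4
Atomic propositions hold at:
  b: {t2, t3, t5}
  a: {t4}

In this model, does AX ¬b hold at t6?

Sat(¬b) = {t0, t1, t4, t6}
Sat(AX ¬b) = {s : every successor in {t0, t1, t4, t6}} = {t0, t1, t5, t6}
t6 ∈ Sat(AX ¬b) = {t0, t1, t5, t6}, so the formula holds at t6.

Yes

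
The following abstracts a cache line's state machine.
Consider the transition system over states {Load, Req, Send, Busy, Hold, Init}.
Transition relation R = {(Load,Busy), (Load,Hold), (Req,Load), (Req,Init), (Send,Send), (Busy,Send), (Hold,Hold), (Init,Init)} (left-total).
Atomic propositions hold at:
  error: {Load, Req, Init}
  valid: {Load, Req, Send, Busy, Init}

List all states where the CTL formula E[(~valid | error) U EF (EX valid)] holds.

Sat(~valid) = {Hold}
Sat(~valid | error) = {Load, Req, Hold, Init}
Sat(EX valid) = {s : some successor in {Load, Req, Send, Busy, Init}} = {Load, Req, Send, Busy, Init}
EF (EX valid): least fixpoint, start Z0 = {Load, Req, Send, Busy, Init}, add states with some successor in Z. Already a fixed point.
Sat(EF (EX valid)) = {Load, Req, Send, Busy, Init}
E[(~valid | error) U EF (EX valid)]: least fixpoint, start Z0 = Sat(EF (EX valid)) = {Load, Req, Send, Busy, Init}, add states in Sat(~valid | error) with some successor in Z. Already a fixed point.
Sat(E[(~valid | error) U EF (EX valid)]) = {Load, Req, Send, Busy, Init}

{Load, Req, Send, Busy, Init}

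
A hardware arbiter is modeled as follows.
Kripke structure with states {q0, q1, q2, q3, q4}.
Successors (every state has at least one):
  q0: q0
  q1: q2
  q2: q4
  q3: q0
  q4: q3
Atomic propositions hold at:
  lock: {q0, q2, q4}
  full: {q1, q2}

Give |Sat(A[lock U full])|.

2

A[lock U full]: least fixpoint, start Z0 = Sat(full) = {q1, q2}, add states in Sat(lock) with every successor in Z. Already a fixed point.
Sat(A[lock U full]) = {q1, q2}
|Sat(A[lock U full])| = |{q1, q2}| = 2.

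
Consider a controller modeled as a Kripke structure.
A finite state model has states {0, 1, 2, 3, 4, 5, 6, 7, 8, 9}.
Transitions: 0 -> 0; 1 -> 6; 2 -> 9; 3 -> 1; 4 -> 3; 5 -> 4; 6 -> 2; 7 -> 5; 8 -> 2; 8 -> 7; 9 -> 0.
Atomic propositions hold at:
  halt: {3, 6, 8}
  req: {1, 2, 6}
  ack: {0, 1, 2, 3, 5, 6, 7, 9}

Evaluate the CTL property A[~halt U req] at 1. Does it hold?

Sat(~halt) = {0, 1, 2, 4, 5, 7, 9}
A[~halt U req]: least fixpoint, start Z0 = Sat(req) = {1, 2, 6}, add states in Sat(~halt) with every successor in Z. Already a fixed point.
Sat(A[~halt U req]) = {1, 2, 6}
1 ∈ Sat(A[~halt U req]) = {1, 2, 6}, so the formula holds at 1.

Yes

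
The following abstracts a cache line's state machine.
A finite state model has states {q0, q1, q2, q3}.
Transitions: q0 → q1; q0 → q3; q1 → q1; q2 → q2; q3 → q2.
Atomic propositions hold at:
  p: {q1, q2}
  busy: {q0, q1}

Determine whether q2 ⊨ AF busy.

No

AF busy: least fixpoint, start Z0 = {q0, q1}, add states with every successor in Z. Already a fixed point.
Sat(AF busy) = {q0, q1}
q2 ∉ Sat(AF busy) = {q0, q1}, so the formula does not hold at q2.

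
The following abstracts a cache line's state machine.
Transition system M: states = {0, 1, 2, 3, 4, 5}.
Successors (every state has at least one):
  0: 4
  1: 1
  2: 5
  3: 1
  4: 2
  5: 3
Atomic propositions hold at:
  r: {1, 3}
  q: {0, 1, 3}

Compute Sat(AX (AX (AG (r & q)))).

{1, 2, 3, 5}

Sat(r & q) = {1, 3}
AG (r & q): greatest fixpoint, start Z0 = {1, 3}, keep only states in Sat with every successor in Z. Already a fixed point.
Sat(AG (r & q)) = {1, 3}
Sat(AX (AG (r & q))) = {s : every successor in {1, 3}} = {1, 3, 5}
Sat(AX (AX (AG (r & q)))) = {s : every successor in {1, 3, 5}} = {1, 2, 3, 5}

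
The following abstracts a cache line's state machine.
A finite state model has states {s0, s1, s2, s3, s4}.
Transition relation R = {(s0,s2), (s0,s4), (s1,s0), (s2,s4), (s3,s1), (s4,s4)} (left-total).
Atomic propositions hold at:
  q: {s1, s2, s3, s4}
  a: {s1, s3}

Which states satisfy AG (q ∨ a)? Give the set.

Sat(q ∨ a) = {s1, s2, s3, s4}
AG (q ∨ a): greatest fixpoint, start Z0 = {s1, s2, s3, s4}, keep only states in Sat with every successor in Z. Z1 = {s2, s3, s4}; Z2 = {s2, s4}; fixed.
Sat(AG (q ∨ a)) = {s2, s4}

{s2, s4}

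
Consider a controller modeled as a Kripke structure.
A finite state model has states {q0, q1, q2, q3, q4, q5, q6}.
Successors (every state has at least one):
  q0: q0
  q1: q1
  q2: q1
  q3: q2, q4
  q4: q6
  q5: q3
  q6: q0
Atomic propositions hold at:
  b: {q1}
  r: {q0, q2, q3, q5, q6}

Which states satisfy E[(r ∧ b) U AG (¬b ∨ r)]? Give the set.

{q0, q4, q6}

Sat(r ∧ b) = ∅
Sat(¬b) = {q0, q2, q3, q4, q5, q6}
Sat(¬b ∨ r) = {q0, q2, q3, q4, q5, q6}
AG (¬b ∨ r): greatest fixpoint, start Z0 = {q0, q2, q3, q4, q5, q6}, keep only states in Sat with every successor in Z. Z1 = {q0, q3, q4, q5, q6}; Z2 = {q0, q4, q5, q6}; Z3 = {q0, q4, q6}; fixed.
Sat(AG (¬b ∨ r)) = {q0, q4, q6}
E[(r ∧ b) U AG (¬b ∨ r)]: least fixpoint, start Z0 = Sat(AG (¬b ∨ r)) = {q0, q4, q6}, add states in Sat(r ∧ b) with some successor in Z. Already a fixed point.
Sat(E[(r ∧ b) U AG (¬b ∨ r)]) = {q0, q4, q6}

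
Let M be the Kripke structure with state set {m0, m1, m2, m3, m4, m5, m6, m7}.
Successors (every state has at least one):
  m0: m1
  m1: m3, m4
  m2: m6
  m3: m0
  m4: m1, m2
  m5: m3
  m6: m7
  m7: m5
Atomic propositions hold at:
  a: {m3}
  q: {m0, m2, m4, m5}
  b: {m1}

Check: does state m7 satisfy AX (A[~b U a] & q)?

Sat(~b) = {m0, m2, m3, m4, m5, m6, m7}
A[~b U a]: least fixpoint, start Z0 = Sat(a) = {m3}, add states in Sat(~b) with every successor in Z. Z1 = {m3, m5}; Z2 = {m3, m5, m7}; Z3 = {m3, m5, m6, m7}; Z4 = {m2, m3, m5, m6, m7}; fixed.
Sat(A[~b U a]) = {m2, m3, m5, m6, m7}
Sat(A[~b U a] & q) = {m2, m5}
Sat(AX (A[~b U a] & q)) = {s : every successor in {m2, m5}} = {m7}
m7 ∈ Sat(AX (A[~b U a] & q)) = {m7}, so the formula holds at m7.

Yes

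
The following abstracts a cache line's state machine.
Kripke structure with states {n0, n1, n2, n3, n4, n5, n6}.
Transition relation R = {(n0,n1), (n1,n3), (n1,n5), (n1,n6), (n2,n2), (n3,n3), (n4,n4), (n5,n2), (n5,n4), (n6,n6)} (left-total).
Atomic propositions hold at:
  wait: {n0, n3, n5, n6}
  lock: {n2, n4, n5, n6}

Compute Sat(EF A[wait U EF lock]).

EF lock: least fixpoint, start Z0 = {n2, n4, n5, n6}, add states with some successor in Z. Z1 = {n1, n2, n4, n5, n6}; Z2 = {n0, n1, n2, n4, n5, n6}; fixed.
Sat(EF lock) = {n0, n1, n2, n4, n5, n6}
A[wait U EF lock]: least fixpoint, start Z0 = Sat(EF lock) = {n0, n1, n2, n4, n5, n6}, add states in Sat(wait) with every successor in Z. Already a fixed point.
Sat(A[wait U EF lock]) = {n0, n1, n2, n4, n5, n6}
EF A[wait U EF lock]: least fixpoint, start Z0 = {n0, n1, n2, n4, n5, n6}, add states with some successor in Z. Already a fixed point.
Sat(EF A[wait U EF lock]) = {n0, n1, n2, n4, n5, n6}

{n0, n1, n2, n4, n5, n6}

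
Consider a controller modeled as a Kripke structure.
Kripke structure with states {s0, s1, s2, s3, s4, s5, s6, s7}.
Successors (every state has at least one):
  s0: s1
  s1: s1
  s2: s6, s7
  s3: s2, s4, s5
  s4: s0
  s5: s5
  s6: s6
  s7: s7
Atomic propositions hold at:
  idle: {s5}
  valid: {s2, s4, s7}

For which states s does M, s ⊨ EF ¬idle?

{s0, s1, s2, s3, s4, s6, s7}

Sat(¬idle) = {s0, s1, s2, s3, s4, s6, s7}
EF ¬idle: least fixpoint, start Z0 = {s0, s1, s2, s3, s4, s6, s7}, add states with some successor in Z. Already a fixed point.
Sat(EF ¬idle) = {s0, s1, s2, s3, s4, s6, s7}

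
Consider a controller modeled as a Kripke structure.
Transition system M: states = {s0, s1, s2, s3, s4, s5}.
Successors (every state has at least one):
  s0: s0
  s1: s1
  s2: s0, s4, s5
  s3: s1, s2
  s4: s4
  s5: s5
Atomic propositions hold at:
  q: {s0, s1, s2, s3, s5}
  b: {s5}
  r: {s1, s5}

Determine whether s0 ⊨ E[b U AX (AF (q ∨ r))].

Sat(q ∨ r) = {s0, s1, s2, s3, s5}
AF (q ∨ r): least fixpoint, start Z0 = {s0, s1, s2, s3, s5}, add states with every successor in Z. Already a fixed point.
Sat(AF (q ∨ r)) = {s0, s1, s2, s3, s5}
Sat(AX (AF (q ∨ r))) = {s : every successor in {s0, s1, s2, s3, s5}} = {s0, s1, s3, s5}
E[b U AX (AF (q ∨ r))]: least fixpoint, start Z0 = Sat(AX (AF (q ∨ r))) = {s0, s1, s3, s5}, add states in Sat(b) with some successor in Z. Already a fixed point.
Sat(E[b U AX (AF (q ∨ r))]) = {s0, s1, s3, s5}
s0 ∈ Sat(E[b U AX (AF (q ∨ r))]) = {s0, s1, s3, s5}, so the formula holds at s0.

Yes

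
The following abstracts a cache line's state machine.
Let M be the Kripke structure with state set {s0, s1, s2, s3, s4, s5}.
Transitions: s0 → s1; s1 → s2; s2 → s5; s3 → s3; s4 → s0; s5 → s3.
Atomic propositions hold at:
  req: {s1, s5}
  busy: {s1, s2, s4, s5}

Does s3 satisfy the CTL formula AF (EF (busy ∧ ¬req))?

No

Sat(¬req) = {s0, s2, s3, s4}
Sat(busy ∧ ¬req) = {s2, s4}
EF (busy ∧ ¬req): least fixpoint, start Z0 = {s2, s4}, add states with some successor in Z. Z1 = {s1, s2, s4}; Z2 = {s0, s1, s2, s4}; fixed.
Sat(EF (busy ∧ ¬req)) = {s0, s1, s2, s4}
AF (EF (busy ∧ ¬req)): least fixpoint, start Z0 = {s0, s1, s2, s4}, add states with every successor in Z. Already a fixed point.
Sat(AF (EF (busy ∧ ¬req))) = {s0, s1, s2, s4}
s3 ∉ Sat(AF (EF (busy ∧ ¬req))) = {s0, s1, s2, s4}, so the formula does not hold at s3.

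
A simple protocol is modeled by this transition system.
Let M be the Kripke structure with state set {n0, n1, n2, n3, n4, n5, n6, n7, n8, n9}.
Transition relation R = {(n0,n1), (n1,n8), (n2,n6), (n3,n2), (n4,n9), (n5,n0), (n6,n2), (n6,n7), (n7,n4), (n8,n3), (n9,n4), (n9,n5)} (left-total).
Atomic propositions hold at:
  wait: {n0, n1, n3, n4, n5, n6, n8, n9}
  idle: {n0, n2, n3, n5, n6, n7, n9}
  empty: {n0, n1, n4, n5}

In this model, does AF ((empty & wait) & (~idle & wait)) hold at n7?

Yes

Sat(empty & wait) = {n0, n1, n4, n5}
Sat(~idle) = {n1, n4, n8}
Sat(~idle & wait) = {n1, n4, n8}
Sat((empty & wait) & (~idle & wait)) = {n1, n4}
AF ((empty & wait) & (~idle & wait)): least fixpoint, start Z0 = {n1, n4}, add states with every successor in Z. Z1 = {n0, n1, n4, n7}; Z2 = {n0, n1, n4, n5, n7}; Z3 = {n0, n1, n4, n5, n7, n9}; fixed.
Sat(AF ((empty & wait) & (~idle & wait))) = {n0, n1, n4, n5, n7, n9}
n7 ∈ Sat(AF ((empty & wait) & (~idle & wait))) = {n0, n1, n4, n5, n7, n9}, so the formula holds at n7.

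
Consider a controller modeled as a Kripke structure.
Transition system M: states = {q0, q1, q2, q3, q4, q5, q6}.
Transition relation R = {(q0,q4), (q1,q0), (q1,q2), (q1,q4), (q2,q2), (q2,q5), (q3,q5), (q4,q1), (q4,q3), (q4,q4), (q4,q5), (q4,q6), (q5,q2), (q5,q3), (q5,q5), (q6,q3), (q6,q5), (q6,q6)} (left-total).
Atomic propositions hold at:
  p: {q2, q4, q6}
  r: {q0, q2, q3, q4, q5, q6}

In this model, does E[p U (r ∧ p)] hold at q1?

Sat(r ∧ p) = {q2, q4, q6}
E[p U (r ∧ p)]: least fixpoint, start Z0 = Sat((r ∧ p)) = {q2, q4, q6}, add states in Sat(p) with some successor in Z. Already a fixed point.
Sat(E[p U (r ∧ p)]) = {q2, q4, q6}
q1 ∉ Sat(E[p U (r ∧ p)]) = {q2, q4, q6}, so the formula does not hold at q1.

No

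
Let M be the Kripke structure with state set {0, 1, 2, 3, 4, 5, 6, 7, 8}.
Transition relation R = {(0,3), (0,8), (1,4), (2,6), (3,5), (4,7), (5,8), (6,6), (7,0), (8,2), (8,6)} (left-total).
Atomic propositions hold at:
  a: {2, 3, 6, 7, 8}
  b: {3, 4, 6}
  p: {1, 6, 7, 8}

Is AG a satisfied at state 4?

AG a: greatest fixpoint, start Z0 = {2, 3, 6, 7, 8}, keep only states in Sat with every successor in Z. Z1 = {2, 6, 8}; fixed.
Sat(AG a) = {2, 6, 8}
4 ∉ Sat(AG a) = {2, 6, 8}, so the formula does not hold at 4.

No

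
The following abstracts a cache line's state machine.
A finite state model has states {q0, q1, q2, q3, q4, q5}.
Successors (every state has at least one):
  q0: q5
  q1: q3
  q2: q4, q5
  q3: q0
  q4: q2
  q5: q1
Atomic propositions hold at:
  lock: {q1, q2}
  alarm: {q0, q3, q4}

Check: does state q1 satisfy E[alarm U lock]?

E[alarm U lock]: least fixpoint, start Z0 = Sat(lock) = {q1, q2}, add states in Sat(alarm) with some successor in Z. Z1 = {q1, q2, q4}; fixed.
Sat(E[alarm U lock]) = {q1, q2, q4}
q1 ∈ Sat(E[alarm U lock]) = {q1, q2, q4}, so the formula holds at q1.

Yes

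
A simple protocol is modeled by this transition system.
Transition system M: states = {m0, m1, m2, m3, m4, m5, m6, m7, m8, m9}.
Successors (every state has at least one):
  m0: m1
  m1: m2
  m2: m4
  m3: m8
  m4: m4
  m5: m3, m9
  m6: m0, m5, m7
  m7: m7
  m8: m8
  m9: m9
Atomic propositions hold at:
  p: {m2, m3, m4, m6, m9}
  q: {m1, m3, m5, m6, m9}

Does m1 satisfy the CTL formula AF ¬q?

Yes

Sat(¬q) = {m0, m2, m4, m7, m8}
AF ¬q: least fixpoint, start Z0 = {m0, m2, m4, m7, m8}, add states with every successor in Z. Z1 = {m0, m1, m2, m3, m4, m7, m8}; fixed.
Sat(AF ¬q) = {m0, m1, m2, m3, m4, m7, m8}
m1 ∈ Sat(AF ¬q) = {m0, m1, m2, m3, m4, m7, m8}, so the formula holds at m1.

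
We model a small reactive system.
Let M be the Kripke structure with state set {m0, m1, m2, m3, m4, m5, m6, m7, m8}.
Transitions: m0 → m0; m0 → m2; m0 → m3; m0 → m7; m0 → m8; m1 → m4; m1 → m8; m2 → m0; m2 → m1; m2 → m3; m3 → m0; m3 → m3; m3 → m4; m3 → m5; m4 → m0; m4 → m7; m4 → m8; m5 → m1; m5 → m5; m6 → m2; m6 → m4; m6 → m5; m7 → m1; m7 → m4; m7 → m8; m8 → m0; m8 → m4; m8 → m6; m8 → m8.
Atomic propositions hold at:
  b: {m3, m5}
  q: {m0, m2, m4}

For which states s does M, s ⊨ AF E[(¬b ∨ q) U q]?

Sat(¬b) = {m0, m1, m2, m4, m6, m7, m8}
Sat(¬b ∨ q) = {m0, m1, m2, m4, m6, m7, m8}
E[(¬b ∨ q) U q]: least fixpoint, start Z0 = Sat(q) = {m0, m2, m4}, add states in Sat(¬b ∨ q) with some successor in Z. Z1 = {m0, m1, m2, m4, m6, m7, m8}; fixed.
Sat(E[(¬b ∨ q) U q]) = {m0, m1, m2, m4, m6, m7, m8}
AF E[(¬b ∨ q) U q]: least fixpoint, start Z0 = {m0, m1, m2, m4, m6, m7, m8}, add states with every successor in Z. Already a fixed point.
Sat(AF E[(¬b ∨ q) U q]) = {m0, m1, m2, m4, m6, m7, m8}

{m0, m1, m2, m4, m6, m7, m8}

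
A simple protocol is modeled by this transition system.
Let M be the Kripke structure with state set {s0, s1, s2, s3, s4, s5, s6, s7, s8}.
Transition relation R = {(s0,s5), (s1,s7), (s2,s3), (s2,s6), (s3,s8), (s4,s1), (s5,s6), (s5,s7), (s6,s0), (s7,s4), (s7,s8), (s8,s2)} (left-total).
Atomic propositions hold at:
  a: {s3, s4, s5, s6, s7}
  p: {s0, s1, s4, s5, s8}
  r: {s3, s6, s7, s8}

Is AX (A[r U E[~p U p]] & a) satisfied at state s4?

No

Sat(~p) = {s2, s3, s6, s7}
E[~p U p]: least fixpoint, start Z0 = Sat(p) = {s0, s1, s4, s5, s8}, add states in Sat(~p) with some successor in Z. Z1 = {s0, s1, s3, s4, s5, s6, s7, s8}; Z2 = {s0, s1, s2, s3, s4, s5, s6, s7, s8}; fixed.
Sat(E[~p U p]) = {s0, s1, s2, s3, s4, s5, s6, s7, s8}
A[r U E[~p U p]]: least fixpoint, start Z0 = Sat(E[~p U p]) = {s0, s1, s2, s3, s4, s5, s6, s7, s8}, add states in Sat(r) with every successor in Z. Already a fixed point.
Sat(A[r U E[~p U p]]) = {s0, s1, s2, s3, s4, s5, s6, s7, s8}
Sat(A[r U E[~p U p]] & a) = {s3, s4, s5, s6, s7}
Sat(AX (A[r U E[~p U p]] & a)) = {s : every successor in {s3, s4, s5, s6, s7}} = {s0, s1, s2, s5}
s4 ∉ Sat(AX (A[r U E[~p U p]] & a)) = {s0, s1, s2, s5}, so the formula does not hold at s4.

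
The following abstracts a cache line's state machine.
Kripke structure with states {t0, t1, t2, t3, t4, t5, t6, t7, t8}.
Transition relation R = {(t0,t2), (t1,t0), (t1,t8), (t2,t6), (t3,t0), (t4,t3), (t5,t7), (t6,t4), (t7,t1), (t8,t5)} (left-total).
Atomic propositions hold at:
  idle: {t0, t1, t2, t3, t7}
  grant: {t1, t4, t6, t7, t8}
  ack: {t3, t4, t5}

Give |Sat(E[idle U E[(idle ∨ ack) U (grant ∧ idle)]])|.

Sat(idle ∨ ack) = {t0, t1, t2, t3, t4, t5, t7}
Sat(grant ∧ idle) = {t1, t7}
E[(idle ∨ ack) U (grant ∧ idle)]: least fixpoint, start Z0 = Sat((grant ∧ idle)) = {t1, t7}, add states in Sat(idle ∨ ack) with some successor in Z. Z1 = {t1, t5, t7}; fixed.
Sat(E[(idle ∨ ack) U (grant ∧ idle)]) = {t1, t5, t7}
E[idle U E[(idle ∨ ack) U (grant ∧ idle)]]: least fixpoint, start Z0 = Sat(E[(idle ∨ ack) U (grant ∧ idle)]) = {t1, t5, t7}, add states in Sat(idle) with some successor in Z. Already a fixed point.
Sat(E[idle U E[(idle ∨ ack) U (grant ∧ idle)]]) = {t1, t5, t7}
|Sat(E[idle U E[(idle ∨ ack) U (grant ∧ idle)]])| = |{t1, t5, t7}| = 3.

3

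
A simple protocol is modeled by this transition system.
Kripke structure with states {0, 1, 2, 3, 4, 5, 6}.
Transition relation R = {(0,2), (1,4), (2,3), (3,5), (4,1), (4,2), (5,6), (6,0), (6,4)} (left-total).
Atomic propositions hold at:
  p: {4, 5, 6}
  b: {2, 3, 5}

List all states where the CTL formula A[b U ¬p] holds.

{0, 1, 2, 3}

Sat(¬p) = {0, 1, 2, 3}
A[b U ¬p]: least fixpoint, start Z0 = Sat(¬p) = {0, 1, 2, 3}, add states in Sat(b) with every successor in Z. Already a fixed point.
Sat(A[b U ¬p]) = {0, 1, 2, 3}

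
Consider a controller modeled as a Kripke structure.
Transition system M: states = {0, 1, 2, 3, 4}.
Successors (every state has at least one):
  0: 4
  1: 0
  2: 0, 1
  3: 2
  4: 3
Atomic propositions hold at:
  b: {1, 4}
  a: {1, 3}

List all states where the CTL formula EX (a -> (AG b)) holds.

AG b: greatest fixpoint, start Z0 = {1, 4}, keep only states in Sat with every successor in Z. Z1 = ∅; fixed.
Sat(AG b) = ∅
Sat(a -> (AG b)) = {0, 2, 4}
Sat(EX (a -> (AG b))) = {s : some successor in {0, 2, 4}} = {0, 1, 2, 3}

{0, 1, 2, 3}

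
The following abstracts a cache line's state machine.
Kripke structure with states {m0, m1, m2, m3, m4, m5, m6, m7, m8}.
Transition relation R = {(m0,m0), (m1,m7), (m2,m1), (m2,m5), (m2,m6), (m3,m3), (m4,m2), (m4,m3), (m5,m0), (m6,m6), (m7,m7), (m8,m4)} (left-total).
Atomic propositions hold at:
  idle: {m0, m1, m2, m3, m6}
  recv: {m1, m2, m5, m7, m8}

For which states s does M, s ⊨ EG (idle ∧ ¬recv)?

{m0, m3, m6}

Sat(¬recv) = {m0, m3, m4, m6}
Sat(idle ∧ ¬recv) = {m0, m3, m6}
EG (idle ∧ ¬recv): greatest fixpoint, start Z0 = {m0, m3, m6}, keep only states in Sat with some successor in Z. Already a fixed point.
Sat(EG (idle ∧ ¬recv)) = {m0, m3, m6}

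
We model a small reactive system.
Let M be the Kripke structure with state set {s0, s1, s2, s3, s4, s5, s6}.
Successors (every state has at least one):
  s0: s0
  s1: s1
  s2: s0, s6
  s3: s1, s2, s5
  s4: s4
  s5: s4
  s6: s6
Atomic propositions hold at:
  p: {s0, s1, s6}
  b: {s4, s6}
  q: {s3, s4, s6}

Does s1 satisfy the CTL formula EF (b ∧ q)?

Sat(b ∧ q) = {s4, s6}
EF (b ∧ q): least fixpoint, start Z0 = {s4, s6}, add states with some successor in Z. Z1 = {s2, s4, s5, s6}; Z2 = {s2, s3, s4, s5, s6}; fixed.
Sat(EF (b ∧ q)) = {s2, s3, s4, s5, s6}
s1 ∉ Sat(EF (b ∧ q)) = {s2, s3, s4, s5, s6}, so the formula does not hold at s1.

No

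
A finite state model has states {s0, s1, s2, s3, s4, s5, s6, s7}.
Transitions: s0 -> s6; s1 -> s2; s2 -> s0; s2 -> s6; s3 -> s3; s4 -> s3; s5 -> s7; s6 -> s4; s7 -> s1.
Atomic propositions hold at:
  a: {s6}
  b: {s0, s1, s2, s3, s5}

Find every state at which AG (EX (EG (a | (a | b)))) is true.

{s3, s4}

Sat(a | b) = {s0, s1, s2, s3, s5, s6}
Sat(a | (a | b)) = {s0, s1, s2, s3, s5, s6}
EG (a | (a | b)): greatest fixpoint, start Z0 = {s0, s1, s2, s3, s5, s6}, keep only states in Sat with some successor in Z. Z1 = {s0, s1, s2, s3}; Z2 = {s1, s2, s3}; Z3 = {s1, s3}; Z4 = {s3}; fixed.
Sat(EG (a | (a | b))) = {s3}
Sat(EX (EG (a | (a | b)))) = {s : some successor in {s3}} = {s3, s4}
AG (EX (EG (a | (a | b)))): greatest fixpoint, start Z0 = {s3, s4}, keep only states in Sat with every successor in Z. Already a fixed point.
Sat(AG (EX (EG (a | (a | b))))) = {s3, s4}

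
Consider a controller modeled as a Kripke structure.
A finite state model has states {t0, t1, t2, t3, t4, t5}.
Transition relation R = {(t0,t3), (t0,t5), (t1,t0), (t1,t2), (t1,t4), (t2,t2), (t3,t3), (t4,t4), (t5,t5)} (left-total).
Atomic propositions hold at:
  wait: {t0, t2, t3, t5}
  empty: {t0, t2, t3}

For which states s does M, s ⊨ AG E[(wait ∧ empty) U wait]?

{t0, t2, t3, t5}

Sat(wait ∧ empty) = {t0, t2, t3}
E[(wait ∧ empty) U wait]: least fixpoint, start Z0 = Sat(wait) = {t0, t2, t3, t5}, add states in Sat(wait ∧ empty) with some successor in Z. Already a fixed point.
Sat(E[(wait ∧ empty) U wait]) = {t0, t2, t3, t5}
AG E[(wait ∧ empty) U wait]: greatest fixpoint, start Z0 = {t0, t2, t3, t5}, keep only states in Sat with every successor in Z. Already a fixed point.
Sat(AG E[(wait ∧ empty) U wait]) = {t0, t2, t3, t5}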